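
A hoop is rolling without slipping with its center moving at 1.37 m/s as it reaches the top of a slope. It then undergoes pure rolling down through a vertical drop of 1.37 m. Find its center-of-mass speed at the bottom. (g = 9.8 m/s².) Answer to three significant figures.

For this body I = MR², i.e. k = I/(MR²) = 1.
Since it rolls without slipping, ω = v/R and KE = ½Mv² + ½Iω² = ½(1+k)Mv² = Mv².
Energy conservation: Mv₀² + Mgh = Mv², so v² = v₀² + 2gh/(1+k).
v = √(1.37² + 2×9.8×1.37/2) = √15.3 ≈ 3.91 m/s.

v ≈ 3.91 m/s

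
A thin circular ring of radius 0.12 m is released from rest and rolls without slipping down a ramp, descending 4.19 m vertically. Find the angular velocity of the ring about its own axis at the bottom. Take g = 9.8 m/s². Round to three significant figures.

With I = MR², the ratio k = I/(MR²) is 1.
Pure rolling means v = ωR; then KE = ½Mv² + ½I(v/R)² = ½(1+k)Mv² = Mv².
Energy conservation Mgh = ½(1+k)Mv² gives v = √(2gh/(1+k)) = √(2 × 9.8 × 4.19 / 2) = 6.408 m/s.
The angular speed follows from ω = v/R = 6.408/0.12 ≈ 53.4 rad/s.

ω ≈ 53.4 rad/s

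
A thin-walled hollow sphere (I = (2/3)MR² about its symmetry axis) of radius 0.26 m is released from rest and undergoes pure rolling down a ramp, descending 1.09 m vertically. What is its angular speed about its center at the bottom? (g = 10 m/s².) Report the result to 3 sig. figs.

ω ≈ 13.9 rad/s

The moment of inertia is (2/3)MR², giving k ≡ I/(MR²) = 2/3.
Rolling without slipping gives ω = v/R, so the total kinetic energy is ½Mv² + ½Iω² = ½(1+k)Mv² = (5/6)Mv².
Energy conservation Mgh = ½(1+k)Mv² gives v = √(2gh/(1+k)) = √(2 × 10 × 1.09 / 1.667) = 3.617 m/s.
The angular speed follows from ω = v/R = 3.617/0.26 ≈ 13.9 rad/s.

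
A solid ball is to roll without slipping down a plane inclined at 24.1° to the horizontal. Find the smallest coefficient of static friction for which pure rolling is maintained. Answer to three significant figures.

μ_min ≈ 0.128

With I = (2/5)MR², the ratio k = I/(MR²) is 0.4.
Newton's second law down the slope: Mg sinθ − f = Ma. The torque equation fR = Iα (with α = a/R) gives f = kMa.
These give a = g sinθ/(1+k) and the required friction f = kMg sinθ/(1+k).
With N = Mg cosθ, the no-slip condition f ≤ μN gives μ_min = f/N = k tanθ/(1+k).
μ_min = 0.4 × tan24.1° / 1.4 ≈ 0.128.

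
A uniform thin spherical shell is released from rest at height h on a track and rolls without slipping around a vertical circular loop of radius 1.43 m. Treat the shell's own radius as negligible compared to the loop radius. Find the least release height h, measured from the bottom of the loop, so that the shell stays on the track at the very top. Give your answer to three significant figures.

h_min ≈ 4.05 m

The moment of inertia is (2/3)MR², giving k ≡ I/(MR²) = 2/3.
At the top of the loop, the minimum-contact condition is Mg = Mv_top²/r, so v_top² = gr.
With ω = v/R, the kinetic energy at speed v is ½(1+k)Mv² = (5/6)Mv².
Energy conservation from release (height h) to the top (height 2r): Mgh = Mg(2r) + (5/6)M·gr.
Thus h_min = 2r + (1+k)r/2 = r(2 + 1.667/2) = 1.43 × 2.833 ≈ 4.05 m.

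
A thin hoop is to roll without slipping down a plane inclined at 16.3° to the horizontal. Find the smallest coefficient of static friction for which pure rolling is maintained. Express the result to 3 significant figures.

For this body I = MR², i.e. k = I/(MR²) = 1.
Along the incline Mg sinθ − f = Ma, and torque about the center fR = Iα = kMR²(a/R) gives f = kMa.
These give a = g sinθ/(1+k) and the required friction f = kMg sinθ/(1+k).
The normal force is N = Mg cosθ, so μ_min = f/N = k tanθ/(1+k).
μ_min = 1 × tan16.3° / 2 ≈ 0.146.

μ_min ≈ 0.146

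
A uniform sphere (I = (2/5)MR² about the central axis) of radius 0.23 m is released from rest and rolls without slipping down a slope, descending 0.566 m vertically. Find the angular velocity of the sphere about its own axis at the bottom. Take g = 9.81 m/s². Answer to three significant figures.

ω ≈ 12.2 rad/s

The moment of inertia is (2/5)MR², giving k ≡ I/(MR²) = 0.4.
The rolling condition ω = v/R makes the rotational term ½I(v/R)² = ½kMv², so KE_total = ½(1+k)Mv² = (7/10)Mv².
Energy conservation Mgh = ½(1+k)Mv² gives v = √(2gh/(1+k)) = √(2 × 9.81 × 0.566 / 1.4) = 2.816 m/s.
Then ω = v/R = 2.816 / 0.23 ≈ 12.2 rad/s.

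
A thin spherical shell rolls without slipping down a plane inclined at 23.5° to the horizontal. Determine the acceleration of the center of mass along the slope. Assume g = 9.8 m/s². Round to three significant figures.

a ≈ 2.34 m/s²

Here I = (2/3)MR², so the shape factor k = I/(MR²) = 2/3.
Newton's second law down the slope: Mg sinθ − f = Ma. The torque equation fR = Iα (with α = a/R) gives f = kMa.
Eliminating f: Mg sinθ = (1+k)Ma, so a = g sinθ/(1+k) = 9.8 × sin23.5° / 1.667 ≈ 2.34 m/s².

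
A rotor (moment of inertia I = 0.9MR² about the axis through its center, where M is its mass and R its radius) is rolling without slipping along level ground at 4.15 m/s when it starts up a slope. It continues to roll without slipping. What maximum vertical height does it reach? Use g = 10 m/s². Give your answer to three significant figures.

h ≈ 1.64 m

With I = 0.9MR², the ratio k = I/(MR²) is 0.9.
Since it rolls without slipping, ω = v/R and KE = ½Mv² + ½Iω² = ½(1+k)Mv² = (19/20)Mv².
At the top the kinetic energy is zero, so (19/20)Mv₀² = Mgh.
Thus h = (1+k)v₀²/(2g) = 1.9 × 4.15² / (2 × 10) ≈ 1.64 m.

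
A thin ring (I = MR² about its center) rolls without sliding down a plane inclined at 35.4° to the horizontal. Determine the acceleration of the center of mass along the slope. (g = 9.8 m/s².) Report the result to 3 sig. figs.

With I = MR², the ratio k = I/(MR²) is 1.
Along the incline Mg sinθ − f = Ma, and torque about the center fR = Iα = kMR²(a/R) gives f = kMa.
Eliminating f: Mg sinθ = (1+k)Ma, so a = g sinθ/(1+k) = 9.8 × sin35.4° / 2 ≈ 2.84 m/s².

a ≈ 2.84 m/s²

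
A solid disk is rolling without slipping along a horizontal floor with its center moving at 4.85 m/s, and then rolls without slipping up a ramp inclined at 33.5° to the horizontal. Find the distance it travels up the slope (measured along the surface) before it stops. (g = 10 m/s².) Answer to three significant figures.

d ≈ 3.20 m

The moment of inertia is (1/2)MR², giving k ≡ I/(MR²) = 0.5.
The rolling condition ω = v/R makes the rotational term ½I(v/R)² = ½kMv², so KE_total = ½(1+k)Mv² = (3/4)Mv².
Setting this equal to Mgh gives the vertical rise h = (1+k)v₀²/(2g) = 1.5×4.85²/(2×10) = 1.764 m.
Along the incline, d = h/sinθ = 1.764/sin33.5° ≈ 3.20 m.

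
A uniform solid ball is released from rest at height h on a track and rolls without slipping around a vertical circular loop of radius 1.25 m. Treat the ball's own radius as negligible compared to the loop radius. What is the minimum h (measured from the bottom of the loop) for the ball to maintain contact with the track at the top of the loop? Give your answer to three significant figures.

h_min ≈ 3.38 m

The moment of inertia is (2/5)MR², giving k ≡ I/(MR²) = 0.4.
At the top of the loop, the minimum-contact condition is Mg = Mv_top²/r, so v_top² = gr.
With ω = v/R, the kinetic energy at speed v is ½(1+k)Mv² = (7/10)Mv².
Energy conservation from release (height h) to the top (height 2r): Mgh = Mg(2r) + (7/10)M·gr.
Thus h_min = 2r + (1+k)r/2 = r(2 + 1.4/2) = 1.25 × 2.7 ≈ 3.38 m.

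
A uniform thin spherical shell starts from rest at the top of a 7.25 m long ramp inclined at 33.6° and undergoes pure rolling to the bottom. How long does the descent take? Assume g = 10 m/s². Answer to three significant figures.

t ≈ 2.09 s

Here I = (2/3)MR², so the shape factor k = I/(MR²) = 2/3.
Translational: Mg sinθ − f = Ma. Rotational about the CM: fR = Iα = kMRa, so f = kMa.
Hence a = g sinθ/(1+k) = 10×sin33.6°/1.667 = 3.32 m/s².
With constant a from rest, t = √(2L/a) = √(2·7.25/3.32) ≈ 2.09 s.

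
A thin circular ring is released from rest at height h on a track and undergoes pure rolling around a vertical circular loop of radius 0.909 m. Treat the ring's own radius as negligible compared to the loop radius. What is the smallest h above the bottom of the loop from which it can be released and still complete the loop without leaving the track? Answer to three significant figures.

For this body I = MR², i.e. k = I/(MR²) = 1.
At the top of the loop, the minimum-contact condition is Mg = Mv_top²/r, so v_top² = gr.
With ω = v/R, the kinetic energy at speed v is ½(1+k)Mv² = Mv².
Energy conservation from release (height h) to the top (height 2r): Mgh = Mg(2r) + M·gr.
Thus h_min = 2r + (1+k)r/2 = r(2 + 2/2) = 0.909 × 3 ≈ 2.73 m.

h_min ≈ 2.73 m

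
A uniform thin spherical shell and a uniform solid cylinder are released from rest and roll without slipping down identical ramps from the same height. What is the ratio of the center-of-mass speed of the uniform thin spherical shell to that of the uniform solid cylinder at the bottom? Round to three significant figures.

Each satisfies Mgh = ½(1+k)Mv² with k = I/(MR²), so v ∝ 1/√(1+k).
For the uniform thin spherical shell k = 2/3; for the uniform solid cylinder k = 0.5.
v₁/v₂ = √((1+k₂)/(1+k₁)) = √(1.5/1.667) ≈ 0.949.

v_ratio ≈ 0.949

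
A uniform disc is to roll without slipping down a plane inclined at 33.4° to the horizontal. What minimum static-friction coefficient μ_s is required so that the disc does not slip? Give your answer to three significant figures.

Here I = (1/2)MR², so the shape factor k = I/(MR²) = 0.5.
Translational: Mg sinθ − f = Ma. Rotational about the CM: fR = Iα = kMRa, so f = kMa.
These give a = g sinθ/(1+k) and the required friction f = kMg sinθ/(1+k).
With N = Mg cosθ, the no-slip condition f ≤ μN gives μ_min = f/N = k tanθ/(1+k).
μ_min = 0.5 × tan33.4° / 1.5 ≈ 0.220.

μ_min ≈ 0.220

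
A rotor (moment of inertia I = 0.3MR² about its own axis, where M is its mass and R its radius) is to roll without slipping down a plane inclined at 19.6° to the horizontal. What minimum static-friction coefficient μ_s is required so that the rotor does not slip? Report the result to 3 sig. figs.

μ_min ≈ 0.0822

With I = 0.3MR², the ratio k = I/(MR²) is 0.3.
Translational: Mg sinθ − f = Ma. Rotational about the CM: fR = Iα = kMRa, so f = kMa.
These give a = g sinθ/(1+k) and the required friction f = kMg sinθ/(1+k).
The normal force is N = Mg cosθ, so μ_min = f/N = k tanθ/(1+k).
μ_min = 0.3 × tan19.6° / 1.3 ≈ 0.0822.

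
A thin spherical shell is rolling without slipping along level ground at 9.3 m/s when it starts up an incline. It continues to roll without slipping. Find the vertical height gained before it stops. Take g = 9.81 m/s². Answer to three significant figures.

h ≈ 7.35 m

For this body I = (2/3)MR², i.e. k = I/(MR²) = 2/3.
The rolling condition ω = v/R makes the rotational term ½I(v/R)² = ½kMv², so KE_total = ½(1+k)Mv² = (5/6)Mv².
At the top the kinetic energy is zero, so (5/6)Mv₀² = Mgh.
Thus h = (1+k)v₀²/(2g) = 1.667 × 9.3² / (2 × 9.81) ≈ 7.35 m.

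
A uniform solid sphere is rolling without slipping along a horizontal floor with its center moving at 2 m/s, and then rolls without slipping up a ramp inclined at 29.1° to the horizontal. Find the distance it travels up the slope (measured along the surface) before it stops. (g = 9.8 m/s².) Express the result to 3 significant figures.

Here I = (2/5)MR², so the shape factor k = I/(MR²) = 0.4.
The rolling condition ω = v/R makes the rotational term ½I(v/R)² = ½kMv², so KE_total = ½(1+k)Mv² = (7/10)Mv².
Setting this equal to Mgh gives the vertical rise h = (1+k)v₀²/(2g) = 1.4×2²/(2×9.8) = 0.2857 m.
Along the incline, d = h/sinθ = 0.2857/sin29.1° ≈ 0.587 m.

d ≈ 0.587 m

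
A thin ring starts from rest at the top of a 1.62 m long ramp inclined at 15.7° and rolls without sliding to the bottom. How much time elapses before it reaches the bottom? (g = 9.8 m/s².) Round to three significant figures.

t ≈ 1.56 s

With I = MR², the ratio k = I/(MR²) is 1.
Translational: Mg sinθ − f = Ma. Rotational about the CM: fR = Iα = kMRa, so f = kMa.
Hence a = g sinθ/(1+k) = 9.8×sin15.7°/2 = 1.326 m/s².
Starting from rest, L = ½at², so t = √(2L/a) = √(2×1.62/1.326) ≈ 1.56 s.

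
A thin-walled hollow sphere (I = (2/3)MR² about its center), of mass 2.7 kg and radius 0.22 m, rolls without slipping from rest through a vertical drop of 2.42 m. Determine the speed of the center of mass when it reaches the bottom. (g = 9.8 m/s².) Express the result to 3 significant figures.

For this body I = (2/3)MR², i.e. k = I/(MR²) = 2/3.
Rolling without slipping gives ω = v/R, so the total kinetic energy is ½Mv² + ½Iω² = ½(1+k)Mv² = (5/6)Mv².
Setting Mgh = (5/6)Mv² gives v = √(2gh/(1+k)) = √(2·9.8·2.42/1.667) ≈ 5.33 m/s.

v ≈ 5.33 m/s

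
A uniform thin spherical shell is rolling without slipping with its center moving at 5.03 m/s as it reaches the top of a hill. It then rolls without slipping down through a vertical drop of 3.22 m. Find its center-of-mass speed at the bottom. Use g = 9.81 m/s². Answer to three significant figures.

v ≈ 7.95 m/s

The moment of inertia is (2/3)MR², giving k ≡ I/(MR²) = 2/3.
Pure rolling means v = ωR; then KE = ½Mv² + ½I(v/R)² = ½(1+k)Mv² = (5/6)Mv².
Energy conservation: (5/6)Mv₀² + Mgh = (5/6)Mv², so v² = v₀² + 2gh/(1+k).
v = √(5.03² + 2×9.81×3.22/1.667) = √63.21 ≈ 7.95 m/s.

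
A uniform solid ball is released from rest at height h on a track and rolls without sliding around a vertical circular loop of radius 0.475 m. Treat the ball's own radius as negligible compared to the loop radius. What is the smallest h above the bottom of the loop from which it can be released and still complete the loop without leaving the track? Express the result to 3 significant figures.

h_min ≈ 1.28 m

Here I = (2/5)MR², so the shape factor k = I/(MR²) = 0.4.
At the top, contact is just lost when gravity alone supplies the centripetal force: Mg = Mv_top²/r, i.e. v_top² = gr.
With ω = v/R, the kinetic energy at speed v is ½(1+k)Mv² = (7/10)Mv².
Energy conservation from release (height h) to the top (height 2r): Mgh = Mg(2r) + (7/10)M·gr.
Thus h_min = 2r + (1+k)r/2 = r(2 + 1.4/2) = 0.475 × 2.7 ≈ 1.28 m.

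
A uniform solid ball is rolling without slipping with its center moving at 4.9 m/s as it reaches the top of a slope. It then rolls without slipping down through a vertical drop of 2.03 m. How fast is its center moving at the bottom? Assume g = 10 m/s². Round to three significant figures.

v ≈ 7.28 m/s

Here I = (2/5)MR², so the shape factor k = I/(MR²) = 0.4.
Since it rolls without slipping, ω = v/R and KE = ½Mv² + ½Iω² = ½(1+k)Mv² = (7/10)Mv².
Conserving energy between top and bottom: (7/10)Mv² = (7/10)Mv₀² + Mgh, hence v² = v₀² + 2gh/(1+k).
v = √(4.9² + 2×10×2.03/1.4) = √53.01 ≈ 7.28 m/s.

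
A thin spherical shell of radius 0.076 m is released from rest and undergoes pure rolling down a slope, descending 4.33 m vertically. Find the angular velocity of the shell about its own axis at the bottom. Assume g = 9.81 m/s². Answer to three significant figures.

For this body I = (2/3)MR², i.e. k = I/(MR²) = 2/3.
The rolling condition ω = v/R makes the rotational term ½I(v/R)² = ½kMv², so KE_total = ½(1+k)Mv² = (5/6)Mv².
Energy conservation Mgh = ½(1+k)Mv² gives v = √(2gh/(1+k)) = √(2 × 9.81 × 4.33 / 1.667) = 7.14 m/s.
Then ω = v/R = 7.14 / 0.076 ≈ 93.9 rad/s.

ω ≈ 93.9 rad/s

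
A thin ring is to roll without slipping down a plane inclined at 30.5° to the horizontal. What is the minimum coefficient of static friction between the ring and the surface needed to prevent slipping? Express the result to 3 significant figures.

μ_min ≈ 0.295

Here I = MR², so the shape factor k = I/(MR²) = 1.
Along the incline Mg sinθ − f = Ma, and torque about the center fR = Iα = kMR²(a/R) gives f = kMa.
These give a = g sinθ/(1+k) and the required friction f = kMg sinθ/(1+k).
The normal force is N = Mg cosθ, so μ_min = f/N = k tanθ/(1+k).
μ_min = 1 × tan30.5° / 2 ≈ 0.295.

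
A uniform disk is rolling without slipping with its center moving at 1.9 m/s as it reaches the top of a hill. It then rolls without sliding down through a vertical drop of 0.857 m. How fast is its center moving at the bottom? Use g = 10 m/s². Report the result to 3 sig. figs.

v ≈ 3.88 m/s

The moment of inertia is (1/2)MR², giving k ≡ I/(MR²) = 0.5.
Since it rolls without slipping, ω = v/R and KE = ½Mv² + ½Iω² = ½(1+k)Mv² = (3/4)Mv².
Energy conservation: (3/4)Mv₀² + Mgh = (3/4)Mv², so v² = v₀² + 2gh/(1+k).
v = √(1.9² + 2×10×0.857/1.5) = √15.04 ≈ 3.88 m/s.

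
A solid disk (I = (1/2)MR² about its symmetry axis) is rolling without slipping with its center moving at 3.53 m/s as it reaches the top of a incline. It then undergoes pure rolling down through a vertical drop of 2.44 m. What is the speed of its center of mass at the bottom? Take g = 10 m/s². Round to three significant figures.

For this body I = (1/2)MR², i.e. k = I/(MR²) = 0.5.
Rolling without slipping gives ω = v/R, so the total kinetic energy is ½Mv² + ½Iω² = ½(1+k)Mv² = (3/4)Mv².
Conserving energy between top and bottom: (3/4)Mv² = (3/4)Mv₀² + Mgh, hence v² = v₀² + 2gh/(1+k).
v = √(3.53² + 2×10×2.44/1.5) = √44.99 ≈ 6.71 m/s.

v ≈ 6.71 m/s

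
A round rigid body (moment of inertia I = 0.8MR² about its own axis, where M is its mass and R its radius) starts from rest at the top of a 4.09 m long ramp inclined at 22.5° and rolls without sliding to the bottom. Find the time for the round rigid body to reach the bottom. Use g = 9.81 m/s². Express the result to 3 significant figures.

With I = 0.8MR², the ratio k = I/(MR²) is 0.8.
Newton's second law down the slope: Mg sinθ − f = Ma. The torque equation fR = Iα (with α = a/R) gives f = kMa.
Hence a = g sinθ/(1+k) = 9.81×sin22.5°/1.8 = 2.086 m/s².
Starting from rest, L = ½at², so t = √(2L/a) = √(2×4.09/2.086) ≈ 1.98 s.

t ≈ 1.98 s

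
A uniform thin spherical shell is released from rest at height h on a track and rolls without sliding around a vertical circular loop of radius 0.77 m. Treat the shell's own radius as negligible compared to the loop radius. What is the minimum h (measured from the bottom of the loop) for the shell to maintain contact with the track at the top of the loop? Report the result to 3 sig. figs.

h_min ≈ 2.18 m

Here I = (2/3)MR², so the shape factor k = I/(MR²) = 2/3.
At the top, contact is just lost when gravity alone supplies the centripetal force: Mg = Mv_top²/r, i.e. v_top² = gr.
With ω = v/R, the kinetic energy at speed v is ½(1+k)Mv² = (5/6)Mv².
Energy conservation from release (height h) to the top (height 2r): Mgh = Mg(2r) + (5/6)M·gr.
Thus h_min = 2r + (1+k)r/2 = r(2 + 1.667/2) = 0.77 × 2.833 ≈ 2.18 m.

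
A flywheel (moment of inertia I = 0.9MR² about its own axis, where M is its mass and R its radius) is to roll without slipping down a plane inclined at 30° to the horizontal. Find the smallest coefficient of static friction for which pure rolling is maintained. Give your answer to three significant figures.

For this body I = 0.9MR², i.e. k = I/(MR²) = 0.9.
Translational: Mg sinθ − f = Ma. Rotational about the CM: fR = Iα = kMRa, so f = kMa.
These give a = g sinθ/(1+k) and the required friction f = kMg sinθ/(1+k).
With N = Mg cosθ, the no-slip condition f ≤ μN gives μ_min = f/N = k tanθ/(1+k).
μ_min = 0.9 × tan30° / 1.9 ≈ 0.273.

μ_min ≈ 0.273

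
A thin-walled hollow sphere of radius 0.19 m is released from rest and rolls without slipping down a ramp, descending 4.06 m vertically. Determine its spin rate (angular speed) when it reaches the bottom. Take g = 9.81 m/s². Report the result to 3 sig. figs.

ω ≈ 36.4 rad/s

With I = (2/3)MR², the ratio k = I/(MR²) is 2/3.
The rolling condition ω = v/R makes the rotational term ½I(v/R)² = ½kMv², so KE_total = ½(1+k)Mv² = (5/6)Mv².
Energy conservation Mgh = ½(1+k)Mv² gives v = √(2gh/(1+k)) = √(2 × 9.81 × 4.06 / 1.667) = 6.913 m/s.
The angular speed follows from ω = v/R = 6.913/0.19 ≈ 36.4 rad/s.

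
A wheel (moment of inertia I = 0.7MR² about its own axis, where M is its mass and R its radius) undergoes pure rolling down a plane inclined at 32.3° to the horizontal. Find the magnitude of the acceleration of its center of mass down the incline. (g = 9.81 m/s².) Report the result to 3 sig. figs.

a ≈ 3.08 m/s²

Here I = 0.7MR², so the shape factor k = I/(MR²) = 0.7.
Along the incline Mg sinθ − f = Ma, and torque about the center fR = Iα = kMR²(a/R) gives f = kMa.
Eliminating f: Mg sinθ = (1+k)Ma, so a = g sinθ/(1+k) = 9.81 × sin32.3° / 1.7 ≈ 3.08 m/s².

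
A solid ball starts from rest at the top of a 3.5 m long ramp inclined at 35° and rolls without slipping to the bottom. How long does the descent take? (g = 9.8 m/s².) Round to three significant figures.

t ≈ 1.32 s

The moment of inertia is (2/5)MR², giving k ≡ I/(MR²) = 0.4.
Newton's second law down the slope: Mg sinθ − f = Ma. The torque equation fR = Iα (with α = a/R) gives f = kMa.
Hence a = g sinθ/(1+k) = 9.8×sin35°/1.4 = 4.015 m/s².
With constant a from rest, t = √(2L/a) = √(2·3.5/4.015) ≈ 1.32 s.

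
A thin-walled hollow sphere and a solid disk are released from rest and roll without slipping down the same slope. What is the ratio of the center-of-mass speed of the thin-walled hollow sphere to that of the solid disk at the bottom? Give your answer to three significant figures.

v_ratio ≈ 0.949

Each satisfies Mgh = ½(1+k)Mv² with k = I/(MR²), so v ∝ 1/√(1+k).
For the thin-walled hollow sphere k = 2/3; for the solid disk k = 0.5.
v₁/v₂ = √((1+k₂)/(1+k₁)) = √(1.5/1.667) ≈ 0.949.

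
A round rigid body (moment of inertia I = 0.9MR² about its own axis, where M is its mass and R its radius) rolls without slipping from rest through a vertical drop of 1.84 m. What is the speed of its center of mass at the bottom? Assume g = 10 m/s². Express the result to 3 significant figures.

v ≈ 4.40 m/s

For this body I = 0.9MR², i.e. k = I/(MR²) = 0.9.
Since it rolls without slipping, ω = v/R and KE = ½Mv² + ½Iω² = ½(1+k)Mv² = (19/20)Mv².
Setting Mgh = (19/20)Mv² gives v = √(2gh/(1+k)) = √(2·10·1.84/1.9) ≈ 4.40 m/s.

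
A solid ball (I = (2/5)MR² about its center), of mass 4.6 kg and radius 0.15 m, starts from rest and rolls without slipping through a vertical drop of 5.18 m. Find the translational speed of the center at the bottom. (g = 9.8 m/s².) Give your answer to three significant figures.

v ≈ 8.52 m/s

The moment of inertia is (2/5)MR², giving k ≡ I/(MR²) = 0.4.
Since it rolls without slipping, ω = v/R and KE = ½Mv² + ½Iω² = ½(1+k)Mv² = (7/10)Mv².
Energy conservation: Mgh = (7/10)Mv², so v = √(2gh/(1+k)) = √(2 × 9.8 × 5.18 / 1.4) ≈ 8.52 m/s.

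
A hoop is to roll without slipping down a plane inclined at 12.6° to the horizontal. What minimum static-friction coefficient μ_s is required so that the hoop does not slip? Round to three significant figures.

μ_min ≈ 0.112

The moment of inertia is MR², giving k ≡ I/(MR²) = 1.
Along the incline Mg sinθ − f = Ma, and torque about the center fR = Iα = kMR²(a/R) gives f = kMa.
These give a = g sinθ/(1+k) and the required friction f = kMg sinθ/(1+k).
With N = Mg cosθ, the no-slip condition f ≤ μN gives μ_min = f/N = k tanθ/(1+k).
μ_min = 1 × tan12.6° / 2 ≈ 0.112.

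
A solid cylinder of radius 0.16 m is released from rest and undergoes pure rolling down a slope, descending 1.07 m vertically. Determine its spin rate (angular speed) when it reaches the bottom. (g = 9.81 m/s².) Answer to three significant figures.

For this body I = (1/2)MR², i.e. k = I/(MR²) = 0.5.
Rolling without slipping gives ω = v/R, so the total kinetic energy is ½Mv² + ½Iω² = ½(1+k)Mv² = (3/4)Mv².
Energy conservation Mgh = ½(1+k)Mv² gives v = √(2gh/(1+k)) = √(2 × 9.81 × 1.07 / 1.5) = 3.741 m/s.
Then ω = v/R = 3.741 / 0.16 ≈ 23.4 rad/s.

ω ≈ 23.4 rad/s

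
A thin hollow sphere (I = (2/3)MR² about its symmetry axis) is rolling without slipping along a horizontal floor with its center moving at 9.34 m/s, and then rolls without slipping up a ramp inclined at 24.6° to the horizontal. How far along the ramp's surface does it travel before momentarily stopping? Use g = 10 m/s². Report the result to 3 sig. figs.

The moment of inertia is (2/3)MR², giving k ≡ I/(MR²) = 2/3.
Rolling without slipping gives ω = v/R, so the total kinetic energy is ½Mv² + ½Iω² = ½(1+k)Mv² = (5/6)Mv².
Setting this equal to Mgh gives the vertical rise h = (1+k)v₀²/(2g) = 1.667×9.34²/(2×10) = 7.27 m.
The distance along the slope is d = h/sinθ = 7.27/sin24.6° ≈ 17.5 m.

d ≈ 17.5 m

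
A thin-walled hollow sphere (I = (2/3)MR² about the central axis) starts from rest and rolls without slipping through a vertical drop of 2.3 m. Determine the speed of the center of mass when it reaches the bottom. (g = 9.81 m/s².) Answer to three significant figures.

v ≈ 5.20 m/s

For this body I = (2/3)MR², i.e. k = I/(MR²) = 2/3.
The rolling condition ω = v/R makes the rotational term ½I(v/R)² = ½kMv², so KE_total = ½(1+k)Mv² = (5/6)Mv².
Setting Mgh = (5/6)Mv² gives v = √(2gh/(1+k)) = √(2·9.81·2.3/1.667) ≈ 5.20 m/s.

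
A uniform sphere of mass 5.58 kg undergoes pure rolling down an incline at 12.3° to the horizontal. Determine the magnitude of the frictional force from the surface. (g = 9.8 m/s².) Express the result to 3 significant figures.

The moment of inertia is (2/5)MR², giving k ≡ I/(MR²) = 0.4.
Translational: Mg sinθ − f = Ma. Rotational about the CM: fR = Iα = kMRa, so f = kMa.
Combining, a = g sinθ/(1+k) and f = kMa = kMg sinθ/(1+k).
f = 0.4 × 5.58 × 9.8 × sin12.3° / 1.4 ≈ 3.33 N.

f ≈ 3.33 N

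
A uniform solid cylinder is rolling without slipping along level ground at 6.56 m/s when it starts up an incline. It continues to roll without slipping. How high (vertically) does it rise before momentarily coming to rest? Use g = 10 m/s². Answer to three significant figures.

h ≈ 3.23 m

The moment of inertia is (1/2)MR², giving k ≡ I/(MR²) = 0.5.
Pure rolling means v = ωR; then KE = ½Mv² + ½I(v/R)² = ½(1+k)Mv² = (3/4)Mv².
All of this converts to potential energy at the highest point: (3/4)Mv₀² = Mgh.
Thus h = (1+k)v₀²/(2g) = 1.5 × 6.56² / (2 × 10) ≈ 3.23 m.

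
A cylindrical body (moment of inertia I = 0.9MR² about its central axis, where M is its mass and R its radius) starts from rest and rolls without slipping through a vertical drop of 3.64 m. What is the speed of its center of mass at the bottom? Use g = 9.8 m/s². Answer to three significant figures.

v ≈ 6.13 m/s

For this body I = 0.9MR², i.e. k = I/(MR²) = 0.9.
Since it rolls without slipping, ω = v/R and KE = ½Mv² + ½Iω² = ½(1+k)Mv² = (19/20)Mv².
Energy conservation: Mgh = (19/20)Mv², so v = √(2gh/(1+k)) = √(2 × 9.8 × 3.64 / 1.9) ≈ 6.13 m/s.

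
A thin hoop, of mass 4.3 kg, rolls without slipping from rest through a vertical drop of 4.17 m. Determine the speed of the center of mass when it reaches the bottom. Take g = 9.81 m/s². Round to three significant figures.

With I = MR², the ratio k = I/(MR²) is 1.
Since it rolls without slipping, ω = v/R and KE = ½Mv² + ½Iω² = ½(1+k)Mv² = Mv².
Setting Mgh = Mv² gives v = √(2gh/(1+k)) = √(2·9.81·4.17/2) ≈ 6.40 m/s.

v ≈ 6.40 m/s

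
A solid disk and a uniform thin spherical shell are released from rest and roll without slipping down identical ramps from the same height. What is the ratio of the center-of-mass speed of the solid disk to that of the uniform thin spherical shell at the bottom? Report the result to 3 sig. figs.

v_ratio ≈ 1.05

Each satisfies Mgh = ½(1+k)Mv² with k = I/(MR²), so v ∝ 1/√(1+k).
For the solid disk k = 0.5; for the uniform thin spherical shell k = 2/3.
v₁/v₂ = √((1+k₂)/(1+k₁)) = √(1.667/1.5) ≈ 1.05.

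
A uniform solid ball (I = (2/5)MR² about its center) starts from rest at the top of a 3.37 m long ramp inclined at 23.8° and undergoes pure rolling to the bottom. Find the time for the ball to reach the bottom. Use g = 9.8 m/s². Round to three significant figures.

t ≈ 1.54 s

For this body I = (2/5)MR², i.e. k = I/(MR²) = 0.4.
Newton's second law down the slope: Mg sinθ − f = Ma. The torque equation fR = Iα (with α = a/R) gives f = kMa.
Hence a = g sinθ/(1+k) = 9.8×sin23.8°/1.4 = 2.825 m/s².
Starting from rest, L = ½at², so t = √(2L/a) = √(2×3.37/2.825) ≈ 1.54 s.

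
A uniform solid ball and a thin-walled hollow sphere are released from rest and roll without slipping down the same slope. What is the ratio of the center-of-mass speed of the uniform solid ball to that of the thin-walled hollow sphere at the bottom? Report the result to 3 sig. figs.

v_ratio ≈ 1.09

Each satisfies Mgh = ½(1+k)Mv² with k = I/(MR²), so v ∝ 1/√(1+k).
For the uniform solid ball k = 0.4; for the thin-walled hollow sphere k = 2/3.
v₁/v₂ = √((1+k₂)/(1+k₁)) = √(1.667/1.4) ≈ 1.09.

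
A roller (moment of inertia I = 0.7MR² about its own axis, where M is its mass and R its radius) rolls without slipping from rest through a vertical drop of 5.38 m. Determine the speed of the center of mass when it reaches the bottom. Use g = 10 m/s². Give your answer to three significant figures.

With I = 0.7MR², the ratio k = I/(MR²) is 0.7.
Since it rolls without slipping, ω = v/R and KE = ½Mv² + ½Iω² = ½(1+k)Mv² = (17/20)Mv².
Energy conservation: Mgh = (17/20)Mv², so v = √(2gh/(1+k)) = √(2 × 10 × 5.38 / 1.7) ≈ 7.96 m/s.

v ≈ 7.96 m/s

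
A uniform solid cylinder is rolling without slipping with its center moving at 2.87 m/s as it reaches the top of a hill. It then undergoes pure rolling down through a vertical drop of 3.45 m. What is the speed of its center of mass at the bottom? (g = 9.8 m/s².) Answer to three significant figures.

For this body I = (1/2)MR², i.e. k = I/(MR²) = 0.5.
Rolling without slipping gives ω = v/R, so the total kinetic energy is ½Mv² + ½Iω² = ½(1+k)Mv² = (3/4)Mv².
Conserving energy between top and bottom: (3/4)Mv² = (3/4)Mv₀² + Mgh, hence v² = v₀² + 2gh/(1+k).
v = √(2.87² + 2×9.8×3.45/1.5) = √53.32 ≈ 7.30 m/s.

v ≈ 7.30 m/s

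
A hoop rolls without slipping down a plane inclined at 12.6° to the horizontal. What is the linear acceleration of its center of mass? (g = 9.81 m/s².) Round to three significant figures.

a ≈ 1.07 m/s²

The moment of inertia is MR², giving k ≡ I/(MR²) = 1.
Translational: Mg sinθ − f = Ma. Rotational about the CM: fR = Iα = kMRa, so f = kMa.
Eliminating f: Mg sinθ = (1+k)Ma, so a = g sinθ/(1+k) = 9.81 × sin12.6° / 2 ≈ 1.07 m/s².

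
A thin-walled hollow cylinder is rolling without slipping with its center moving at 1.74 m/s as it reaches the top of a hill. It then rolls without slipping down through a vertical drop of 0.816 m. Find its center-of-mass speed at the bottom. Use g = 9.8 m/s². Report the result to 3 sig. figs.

v ≈ 3.32 m/s

With I = MR², the ratio k = I/(MR²) is 1.
The rolling condition ω = v/R makes the rotational term ½I(v/R)² = ½kMv², so KE_total = ½(1+k)Mv² = Mv².
Energy conservation: Mv₀² + Mgh = Mv², so v² = v₀² + 2gh/(1+k).
v = √(1.74² + 2×9.8×0.816/2) = √11.02 ≈ 3.32 m/s.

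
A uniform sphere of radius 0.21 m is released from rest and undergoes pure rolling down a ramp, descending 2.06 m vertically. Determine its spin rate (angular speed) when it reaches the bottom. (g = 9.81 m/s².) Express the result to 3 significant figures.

The moment of inertia is (2/5)MR², giving k ≡ I/(MR²) = 0.4.
The rolling condition ω = v/R makes the rotational term ½I(v/R)² = ½kMv², so KE_total = ½(1+k)Mv² = (7/10)Mv².
Energy conservation Mgh = ½(1+k)Mv² gives v = √(2gh/(1+k)) = √(2 × 9.81 × 2.06 / 1.4) = 5.373 m/s.
The angular speed follows from ω = v/R = 5.373/0.21 ≈ 25.6 rad/s.

ω ≈ 25.6 rad/s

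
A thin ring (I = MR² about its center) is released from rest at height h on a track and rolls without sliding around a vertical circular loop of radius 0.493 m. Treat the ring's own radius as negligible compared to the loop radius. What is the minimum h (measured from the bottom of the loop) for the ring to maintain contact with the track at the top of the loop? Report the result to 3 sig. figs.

With I = MR², the ratio k = I/(MR²) is 1.
At the top, contact is just lost when gravity alone supplies the centripetal force: Mg = Mv_top²/r, i.e. v_top² = gr.
With ω = v/R, the kinetic energy at speed v is ½(1+k)Mv² = Mv².
Energy conservation from release (height h) to the top (height 2r): Mgh = Mg(2r) + M·gr.
Thus h_min = 2r + (1+k)r/2 = r(2 + 2/2) = 0.493 × 3 ≈ 1.48 m.

h_min ≈ 1.48 m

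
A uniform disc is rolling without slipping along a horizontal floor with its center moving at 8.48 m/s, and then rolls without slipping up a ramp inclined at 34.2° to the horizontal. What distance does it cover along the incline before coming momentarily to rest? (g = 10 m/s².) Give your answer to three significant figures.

d ≈ 9.60 m

For this body I = (1/2)MR², i.e. k = I/(MR²) = 0.5.
Since it rolls without slipping, ω = v/R and KE = ½Mv² + ½Iω² = ½(1+k)Mv² = (3/4)Mv².
Setting this equal to Mgh gives the vertical rise h = (1+k)v₀²/(2g) = 1.5×8.48²/(2×10) = 5.393 m.
The distance along the slope is d = h/sinθ = 5.393/sin34.2° ≈ 9.60 m.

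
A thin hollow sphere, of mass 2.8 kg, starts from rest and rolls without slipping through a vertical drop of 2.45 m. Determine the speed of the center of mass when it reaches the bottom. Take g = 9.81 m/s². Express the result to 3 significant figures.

With I = (2/3)MR², the ratio k = I/(MR²) is 2/3.
Rolling without slipping gives ω = v/R, so the total kinetic energy is ½Mv² + ½Iω² = ½(1+k)Mv² = (5/6)Mv².
Setting Mgh = (5/6)Mv² gives v = √(2gh/(1+k)) = √(2·9.81·2.45/1.667) ≈ 5.37 m/s.

v ≈ 5.37 m/s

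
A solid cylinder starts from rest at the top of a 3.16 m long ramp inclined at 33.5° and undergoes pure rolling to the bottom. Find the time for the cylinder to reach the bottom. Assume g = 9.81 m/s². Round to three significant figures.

For this body I = (1/2)MR², i.e. k = I/(MR²) = 0.5.
Translational: Mg sinθ − f = Ma. Rotational about the CM: fR = Iα = kMRa, so f = kMa.
Hence a = g sinθ/(1+k) = 9.81×sin33.5°/1.5 = 3.61 m/s².
With constant a from rest, t = √(2L/a) = √(2·3.16/3.61) ≈ 1.32 s.

t ≈ 1.32 s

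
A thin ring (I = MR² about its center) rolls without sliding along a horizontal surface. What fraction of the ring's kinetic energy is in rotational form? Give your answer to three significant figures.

fraction ≈ 0.500

For this body I = MR², i.e. k = I/(MR²) = 1.
Since ω = v/R, the translational part is ½Mv² and the rotational part is ½I(v/R)² = ½kMv²; the total is ½(1+k)Mv².
The rotational fraction is therefore k/(1+k) = 1/2 ≈ 0.500.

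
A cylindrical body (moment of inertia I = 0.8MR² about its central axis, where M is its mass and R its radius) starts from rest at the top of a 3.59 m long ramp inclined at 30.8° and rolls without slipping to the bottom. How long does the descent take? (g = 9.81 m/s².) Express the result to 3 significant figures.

With I = 0.8MR², the ratio k = I/(MR²) is 0.8.
Newton's second law down the slope: Mg sinθ − f = Ma. The torque equation fR = Iα (with α = a/R) gives f = kMa.
Hence a = g sinθ/(1+k) = 9.81×sin30.8°/1.8 = 2.791 m/s².
Starting from rest, L = ½at², so t = √(2L/a) = √(2×3.59/2.791) ≈ 1.60 s.

t ≈ 1.60 s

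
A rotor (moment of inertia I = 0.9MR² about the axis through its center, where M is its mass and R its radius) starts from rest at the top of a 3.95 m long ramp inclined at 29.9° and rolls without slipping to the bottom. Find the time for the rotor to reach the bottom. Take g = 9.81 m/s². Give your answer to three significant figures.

Here I = 0.9MR², so the shape factor k = I/(MR²) = 0.9.
Translational: Mg sinθ − f = Ma. Rotational about the CM: fR = Iα = kMRa, so f = kMa.
Hence a = g sinθ/(1+k) = 9.81×sin29.9°/1.9 = 2.574 m/s².
With constant a from rest, t = √(2L/a) = √(2·3.95/2.574) ≈ 1.75 s.

t ≈ 1.75 s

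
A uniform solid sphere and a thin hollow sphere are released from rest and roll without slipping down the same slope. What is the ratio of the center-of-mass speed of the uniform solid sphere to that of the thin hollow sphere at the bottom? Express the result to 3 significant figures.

Each satisfies Mgh = ½(1+k)Mv² with k = I/(MR²), so v ∝ 1/√(1+k).
For the uniform solid sphere k = 0.4; for the thin hollow sphere k = 2/3.
v₁/v₂ = √((1+k₂)/(1+k₁)) = √(1.667/1.4) ≈ 1.09.

v_ratio ≈ 1.09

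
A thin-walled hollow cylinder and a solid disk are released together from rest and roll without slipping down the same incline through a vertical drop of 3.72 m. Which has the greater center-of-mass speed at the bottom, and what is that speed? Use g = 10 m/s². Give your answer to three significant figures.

For rolling without slipping, Mgh = ½(1+k)Mv² where k = I/(MR²), so v = √(2gh/(1+k)).
Thin-walled hollow cylinder: k = 1, giving v = √(2×10×3.72/2) = 6.099 m/s.
Solid disk: k = 0.5, giving v = √(2×10×3.72/1.5) = 7.043 m/s.
The smaller k wins: the solid disk, at ≈ 7.04 m/s.

the solid disk, at v ≈ 7.04 m/s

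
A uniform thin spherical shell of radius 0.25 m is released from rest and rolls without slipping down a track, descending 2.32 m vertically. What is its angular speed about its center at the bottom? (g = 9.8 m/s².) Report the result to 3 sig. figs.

The moment of inertia is (2/3)MR², giving k ≡ I/(MR²) = 2/3.
Rolling without slipping gives ω = v/R, so the total kinetic energy is ½Mv² + ½Iω² = ½(1+k)Mv² = (5/6)Mv².
Energy conservation Mgh = ½(1+k)Mv² gives v = √(2gh/(1+k)) = √(2 × 9.8 × 2.32 / 1.667) = 5.223 m/s.
The angular speed follows from ω = v/R = 5.223/0.25 ≈ 20.9 rad/s.

ω ≈ 20.9 rad/s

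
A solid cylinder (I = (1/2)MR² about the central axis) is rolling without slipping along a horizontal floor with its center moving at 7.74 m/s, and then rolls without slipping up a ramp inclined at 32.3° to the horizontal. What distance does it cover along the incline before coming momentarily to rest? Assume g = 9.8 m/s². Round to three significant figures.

d ≈ 8.58 m

The moment of inertia is (1/2)MR², giving k ≡ I/(MR²) = 0.5.
The rolling condition ω = v/R makes the rotational term ½I(v/R)² = ½kMv², so KE_total = ½(1+k)Mv² = (3/4)Mv².
Setting this equal to Mgh gives the vertical rise h = (1+k)v₀²/(2g) = 1.5×7.74²/(2×9.8) = 4.585 m.
Along the incline, d = h/sinθ = 4.585/sin32.3° ≈ 8.58 m.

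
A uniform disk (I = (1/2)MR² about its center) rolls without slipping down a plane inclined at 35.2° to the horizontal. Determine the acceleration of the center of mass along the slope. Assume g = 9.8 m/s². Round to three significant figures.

The moment of inertia is (1/2)MR², giving k ≡ I/(MR²) = 0.5.
Translational: Mg sinθ − f = Ma. Rotational about the CM: fR = Iα = kMRa, so f = kMa.
Eliminating f: Mg sinθ = (1+k)Ma, so a = g sinθ/(1+k) = 9.8 × sin35.2° / 1.5 ≈ 3.77 m/s².

a ≈ 3.77 m/s²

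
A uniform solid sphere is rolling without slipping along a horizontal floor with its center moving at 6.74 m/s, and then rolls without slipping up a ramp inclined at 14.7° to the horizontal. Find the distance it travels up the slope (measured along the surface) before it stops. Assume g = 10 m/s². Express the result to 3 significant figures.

With I = (2/5)MR², the ratio k = I/(MR²) is 0.4.
Since it rolls without slipping, ω = v/R and KE = ½Mv² + ½Iω² = ½(1+k)Mv² = (7/10)Mv².
Setting this equal to Mgh gives the vertical rise h = (1+k)v₀²/(2g) = 1.4×6.74²/(2×10) = 3.18 m.
The distance along the slope is d = h/sinθ = 3.18/sin14.7° ≈ 12.5 m.

d ≈ 12.5 m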